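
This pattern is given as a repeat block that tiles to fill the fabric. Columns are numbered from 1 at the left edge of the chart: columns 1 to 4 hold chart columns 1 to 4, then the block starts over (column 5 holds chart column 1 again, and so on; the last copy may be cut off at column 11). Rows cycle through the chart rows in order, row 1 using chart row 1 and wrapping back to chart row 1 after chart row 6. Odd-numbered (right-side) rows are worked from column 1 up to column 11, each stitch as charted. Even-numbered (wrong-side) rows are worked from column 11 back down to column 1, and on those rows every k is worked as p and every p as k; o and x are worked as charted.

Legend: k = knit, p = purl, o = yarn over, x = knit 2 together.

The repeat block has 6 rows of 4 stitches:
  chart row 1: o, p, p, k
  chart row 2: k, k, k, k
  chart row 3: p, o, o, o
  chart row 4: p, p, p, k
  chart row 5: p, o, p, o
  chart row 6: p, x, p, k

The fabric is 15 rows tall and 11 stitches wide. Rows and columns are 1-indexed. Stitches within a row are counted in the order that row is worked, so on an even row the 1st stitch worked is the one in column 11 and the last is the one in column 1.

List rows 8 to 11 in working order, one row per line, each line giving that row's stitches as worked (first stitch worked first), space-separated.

== ROWS AS WORKED ==
p p p p p p p p p p p
p o o o p o o o p o o
k k k p k k k p k k k
p o p o p o p o p o p

Derivation:
Row 8: chart row 2, WS - tiled (columns 1-11): k k k k k k k k k k k; work from column 11 back to 1 with k<->p swapped.
Row 9: chart row 3, RS - tile across columns 1-11 and work as-is.
Row 10: chart row 4, WS - tiled (columns 1-11): p p p k p p p k p p p; work from column 11 back to 1 with k<->p swapped.
Row 11: chart row 5, RS - tile across columns 1-11 and work as-is.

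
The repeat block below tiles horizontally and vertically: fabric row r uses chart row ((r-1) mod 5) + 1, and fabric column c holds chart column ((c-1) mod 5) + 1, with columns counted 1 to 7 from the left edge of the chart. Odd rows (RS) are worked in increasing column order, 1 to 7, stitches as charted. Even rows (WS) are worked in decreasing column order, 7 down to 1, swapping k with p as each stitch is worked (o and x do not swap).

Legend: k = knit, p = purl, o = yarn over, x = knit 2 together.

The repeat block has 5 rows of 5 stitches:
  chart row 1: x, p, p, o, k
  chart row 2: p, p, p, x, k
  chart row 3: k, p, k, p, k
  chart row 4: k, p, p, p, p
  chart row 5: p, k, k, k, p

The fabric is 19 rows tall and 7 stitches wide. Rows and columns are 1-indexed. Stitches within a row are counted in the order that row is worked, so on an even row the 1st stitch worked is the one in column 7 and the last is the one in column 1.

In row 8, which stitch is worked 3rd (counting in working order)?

Stitch:
p

Derivation:
Row 8 uses chart row ((8-1) mod 5)+1 = 3. Row 8 is even, so WS.
Chart row 3 tiled across columns 1-7: k p k p k k p
Wrong side: read the tiled row from column 7 down to 1 and exchange k with p (leave o, x).
Row 8 as worked: k p p k p k p
The 3rd stitch worked is p.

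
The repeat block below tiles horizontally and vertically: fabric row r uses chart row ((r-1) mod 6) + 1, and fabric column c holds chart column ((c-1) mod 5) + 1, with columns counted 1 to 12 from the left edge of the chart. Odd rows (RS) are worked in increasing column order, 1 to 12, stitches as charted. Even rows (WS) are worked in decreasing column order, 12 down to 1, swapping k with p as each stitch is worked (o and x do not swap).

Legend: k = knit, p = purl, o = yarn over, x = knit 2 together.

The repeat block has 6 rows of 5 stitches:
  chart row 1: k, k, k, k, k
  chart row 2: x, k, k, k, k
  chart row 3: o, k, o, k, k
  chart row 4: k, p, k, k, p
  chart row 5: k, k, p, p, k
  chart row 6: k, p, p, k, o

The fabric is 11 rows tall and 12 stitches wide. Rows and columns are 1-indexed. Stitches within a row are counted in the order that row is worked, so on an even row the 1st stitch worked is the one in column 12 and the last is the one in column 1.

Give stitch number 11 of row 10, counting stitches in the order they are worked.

Row 10: (10-1) mod 6 = 3, so use chart row 4. Even row -> WS.
Chart row 4 tiled across columns 1-12: k p k k p k p k k p k p
WS row: flip the tiled sequence (start at column 12) and apply k<->p; o and x stay.
Row 10 as worked: k p k p p k p k p p k p
Counting 11 along the worked row gives k.

== STITCH ==
k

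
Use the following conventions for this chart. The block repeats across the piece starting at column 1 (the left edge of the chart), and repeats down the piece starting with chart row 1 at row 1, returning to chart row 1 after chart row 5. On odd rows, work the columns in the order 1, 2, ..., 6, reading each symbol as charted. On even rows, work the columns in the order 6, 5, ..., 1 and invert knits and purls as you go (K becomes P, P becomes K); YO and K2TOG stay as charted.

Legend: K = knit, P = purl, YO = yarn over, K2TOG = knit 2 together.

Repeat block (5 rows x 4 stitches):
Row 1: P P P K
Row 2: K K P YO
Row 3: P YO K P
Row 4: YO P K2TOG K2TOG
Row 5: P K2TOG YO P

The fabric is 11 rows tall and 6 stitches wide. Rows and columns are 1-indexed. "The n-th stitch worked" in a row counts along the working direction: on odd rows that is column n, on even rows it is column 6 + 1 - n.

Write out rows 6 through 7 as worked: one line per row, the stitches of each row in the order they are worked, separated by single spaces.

Row 6: chart row 1, WS - tiled (columns 1-6): P P P K P P; work from column 6 back to 1 with K<->P swapped.
Row 7: chart row 2, RS - tile across columns 1-6 and work as-is.

== ROWS AS WORKED ==
K K P K K K
K K P YO K K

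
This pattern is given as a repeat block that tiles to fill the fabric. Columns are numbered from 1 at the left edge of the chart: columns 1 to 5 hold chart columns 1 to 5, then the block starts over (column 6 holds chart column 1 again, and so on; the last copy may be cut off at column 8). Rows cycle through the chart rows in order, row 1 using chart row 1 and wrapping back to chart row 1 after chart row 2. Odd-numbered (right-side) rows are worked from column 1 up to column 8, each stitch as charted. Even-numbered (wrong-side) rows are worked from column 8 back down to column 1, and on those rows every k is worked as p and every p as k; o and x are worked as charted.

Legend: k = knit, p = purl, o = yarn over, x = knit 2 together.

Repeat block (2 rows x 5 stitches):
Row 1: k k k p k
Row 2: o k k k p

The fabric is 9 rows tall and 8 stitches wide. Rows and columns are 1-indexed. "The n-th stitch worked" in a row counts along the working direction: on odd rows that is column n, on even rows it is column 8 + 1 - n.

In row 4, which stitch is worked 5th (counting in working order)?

== STITCH ==
p

Derivation:
Row 4 uses chart row ((4-1) mod 2)+1 = 2. Row 4 is even, so WS.
Chart row 2 tiled across columns 1-8: o k k k p o k k
Wrong side: read the tiled row from column 8 down to 1 and exchange k with p (leave o, x).
Row 4 as worked: p p o k p p p o
The 5th stitch worked is p.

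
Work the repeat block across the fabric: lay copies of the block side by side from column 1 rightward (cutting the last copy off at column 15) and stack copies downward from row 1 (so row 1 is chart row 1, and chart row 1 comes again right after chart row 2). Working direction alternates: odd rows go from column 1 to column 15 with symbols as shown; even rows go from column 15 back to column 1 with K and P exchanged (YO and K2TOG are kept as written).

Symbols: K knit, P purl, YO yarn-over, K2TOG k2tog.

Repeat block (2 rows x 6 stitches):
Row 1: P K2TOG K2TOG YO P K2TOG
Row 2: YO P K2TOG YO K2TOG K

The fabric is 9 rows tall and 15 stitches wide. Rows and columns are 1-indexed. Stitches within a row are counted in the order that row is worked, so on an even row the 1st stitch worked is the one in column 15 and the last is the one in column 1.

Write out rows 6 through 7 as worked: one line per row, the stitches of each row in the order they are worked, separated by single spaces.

Rows as worked:
K2TOG K YO P K2TOG YO K2TOG K YO P K2TOG YO K2TOG K YO
P K2TOG K2TOG YO P K2TOG P K2TOG K2TOG YO P K2TOG P K2TOG K2TOG

Derivation:
Row 6: chart row 2, WS - tiled (columns 1-15): YO P K2TOG YO K2TOG K YO P K2TOG YO K2TOG K YO P K2TOG; work from column 15 back to 1 with K<->P swapped.
Row 7: chart row 1, RS - tile across columns 1-15 and work as-is.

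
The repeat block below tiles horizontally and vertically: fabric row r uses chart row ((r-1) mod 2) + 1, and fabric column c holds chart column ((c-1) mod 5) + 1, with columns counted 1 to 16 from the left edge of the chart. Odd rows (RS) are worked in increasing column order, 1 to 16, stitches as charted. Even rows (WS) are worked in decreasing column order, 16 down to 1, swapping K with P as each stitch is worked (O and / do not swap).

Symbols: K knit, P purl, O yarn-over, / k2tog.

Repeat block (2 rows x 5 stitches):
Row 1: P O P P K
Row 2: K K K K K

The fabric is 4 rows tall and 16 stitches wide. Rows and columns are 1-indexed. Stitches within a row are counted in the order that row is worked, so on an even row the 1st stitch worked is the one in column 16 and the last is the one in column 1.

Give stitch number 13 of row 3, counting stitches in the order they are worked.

For row 3: chart row = ((3-1) mod 2) + 1 = 1; this is a RS (odd) row.
Chart row 1 tiled across columns 1-16: P O P P K P O P P K P O P P K P
RS: work column 1 to column 16, symbols as charted — the tiled row is the row as worked.
Counting 13 along the worked row gives P.

== STITCH ==
P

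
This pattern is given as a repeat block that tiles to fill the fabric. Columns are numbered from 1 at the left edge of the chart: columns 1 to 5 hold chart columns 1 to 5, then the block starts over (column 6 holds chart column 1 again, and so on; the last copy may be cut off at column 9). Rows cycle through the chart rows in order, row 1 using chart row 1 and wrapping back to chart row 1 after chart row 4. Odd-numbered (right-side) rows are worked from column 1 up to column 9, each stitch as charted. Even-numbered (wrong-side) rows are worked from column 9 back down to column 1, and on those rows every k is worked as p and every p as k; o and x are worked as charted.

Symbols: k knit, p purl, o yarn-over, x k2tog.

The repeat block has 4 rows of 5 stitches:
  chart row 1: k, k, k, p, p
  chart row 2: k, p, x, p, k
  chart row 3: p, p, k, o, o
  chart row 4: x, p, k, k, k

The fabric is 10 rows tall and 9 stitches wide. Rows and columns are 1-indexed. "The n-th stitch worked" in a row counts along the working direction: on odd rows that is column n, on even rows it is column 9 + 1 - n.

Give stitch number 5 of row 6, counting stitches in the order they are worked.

Row 6: (6-1) mod 4 = 1, so use chart row 2. Even row -> WS.
Chart row 2 tiled across columns 1-9: k p x p k k p x p
WS: work from column 9 back to column 1 (reverse the tiled row), swapping k<->p (o and x unchanged).
Row 6 as worked: k x k p p k x k p
Stitch 5 in working order -> p

Result:
p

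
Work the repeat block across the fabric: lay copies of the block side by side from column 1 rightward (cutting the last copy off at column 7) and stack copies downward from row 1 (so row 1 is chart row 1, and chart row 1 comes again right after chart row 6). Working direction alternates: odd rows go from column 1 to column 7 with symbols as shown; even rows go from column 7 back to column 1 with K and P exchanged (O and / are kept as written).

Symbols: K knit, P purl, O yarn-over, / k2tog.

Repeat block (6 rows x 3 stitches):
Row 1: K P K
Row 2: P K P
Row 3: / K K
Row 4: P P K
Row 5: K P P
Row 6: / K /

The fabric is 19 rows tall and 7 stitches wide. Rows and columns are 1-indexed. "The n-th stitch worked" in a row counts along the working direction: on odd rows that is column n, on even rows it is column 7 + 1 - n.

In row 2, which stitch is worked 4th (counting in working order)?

== STITCH ==
K

Derivation:
Row 2: (2-1) mod 6 = 1, so use chart row 2. Even row -> WS.
Chart row 2 tiled across columns 1-7: P K P P K P P
WS: work from column 7 back to column 1 (reverse the tiled row), swapping K<->P (O and / unchanged).
Row 2 as worked: K K P K K P K
The 4th stitch worked is K.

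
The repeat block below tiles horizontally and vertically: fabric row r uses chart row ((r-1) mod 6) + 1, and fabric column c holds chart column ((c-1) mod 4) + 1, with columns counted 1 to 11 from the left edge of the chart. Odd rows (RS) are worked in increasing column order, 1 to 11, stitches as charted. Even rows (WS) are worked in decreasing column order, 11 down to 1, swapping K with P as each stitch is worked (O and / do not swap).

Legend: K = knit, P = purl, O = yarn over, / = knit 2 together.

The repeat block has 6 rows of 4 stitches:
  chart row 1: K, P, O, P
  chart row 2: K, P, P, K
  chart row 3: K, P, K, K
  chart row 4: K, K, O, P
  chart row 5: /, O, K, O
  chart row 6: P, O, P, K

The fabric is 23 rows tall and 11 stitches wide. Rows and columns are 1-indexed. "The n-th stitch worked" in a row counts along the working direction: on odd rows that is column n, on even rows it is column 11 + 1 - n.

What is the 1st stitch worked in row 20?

Stitch:
K

Derivation:
Row 20 uses chart row ((20-1) mod 6)+1 = 2. Row 20 is even, so WS.
Chart row 2 tiled across columns 1-11: K P P K K P P K K P P
WS row: flip the tiled sequence (start at column 11) and apply K<->P; O and / stay.
Row 20 as worked: K K P P K K P P K K P
The 1st stitch worked is K.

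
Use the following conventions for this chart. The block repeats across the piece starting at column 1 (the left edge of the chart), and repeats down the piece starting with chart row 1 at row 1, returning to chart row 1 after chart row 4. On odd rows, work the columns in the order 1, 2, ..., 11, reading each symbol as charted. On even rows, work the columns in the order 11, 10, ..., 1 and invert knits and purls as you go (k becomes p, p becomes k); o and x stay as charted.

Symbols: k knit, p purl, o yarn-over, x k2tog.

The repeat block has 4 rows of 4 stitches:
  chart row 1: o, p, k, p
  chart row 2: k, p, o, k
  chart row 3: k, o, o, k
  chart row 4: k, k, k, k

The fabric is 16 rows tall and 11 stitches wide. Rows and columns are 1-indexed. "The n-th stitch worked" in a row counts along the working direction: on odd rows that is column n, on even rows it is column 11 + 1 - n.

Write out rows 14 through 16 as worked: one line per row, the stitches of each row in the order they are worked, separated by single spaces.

Result:
o k p p o k p p o k p
k o o k k o o k k o o
p p p p p p p p p p p

Derivation:
Row 14: chart row 2, WS - tiled (columns 1-11): k p o k k p o k k p o; work from column 11 back to 1 with k<->p swapped.
Row 15: chart row 3, RS - tile across columns 1-11 and work as-is.
Row 16: chart row 4, WS - tiled (columns 1-11): k k k k k k k k k k k; work from column 11 back to 1 with k<->p swapped.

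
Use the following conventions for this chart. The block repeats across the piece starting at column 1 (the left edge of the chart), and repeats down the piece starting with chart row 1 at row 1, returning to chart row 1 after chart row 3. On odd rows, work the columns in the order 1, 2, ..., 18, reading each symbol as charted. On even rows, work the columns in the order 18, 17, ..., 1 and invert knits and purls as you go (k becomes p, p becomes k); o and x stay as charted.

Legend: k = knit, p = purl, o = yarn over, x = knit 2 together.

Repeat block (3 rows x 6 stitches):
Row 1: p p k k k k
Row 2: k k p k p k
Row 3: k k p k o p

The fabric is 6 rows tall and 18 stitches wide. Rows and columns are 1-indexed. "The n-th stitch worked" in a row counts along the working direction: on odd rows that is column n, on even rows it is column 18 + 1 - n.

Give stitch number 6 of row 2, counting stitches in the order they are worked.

Row 2 uses chart row ((2-1) mod 3)+1 = 2. Row 2 is even, so WS.
Chart row 2 tiled across columns 1-18: k k p k p k k k p k p k k k p k p k
WS row: flip the tiled sequence (start at column 18) and apply k<->p; o and x stay.
Row 2 as worked: p k p k p p p k p k p p p k p k p p
Counting 6 along the worked row gives p.

== STITCH ==
p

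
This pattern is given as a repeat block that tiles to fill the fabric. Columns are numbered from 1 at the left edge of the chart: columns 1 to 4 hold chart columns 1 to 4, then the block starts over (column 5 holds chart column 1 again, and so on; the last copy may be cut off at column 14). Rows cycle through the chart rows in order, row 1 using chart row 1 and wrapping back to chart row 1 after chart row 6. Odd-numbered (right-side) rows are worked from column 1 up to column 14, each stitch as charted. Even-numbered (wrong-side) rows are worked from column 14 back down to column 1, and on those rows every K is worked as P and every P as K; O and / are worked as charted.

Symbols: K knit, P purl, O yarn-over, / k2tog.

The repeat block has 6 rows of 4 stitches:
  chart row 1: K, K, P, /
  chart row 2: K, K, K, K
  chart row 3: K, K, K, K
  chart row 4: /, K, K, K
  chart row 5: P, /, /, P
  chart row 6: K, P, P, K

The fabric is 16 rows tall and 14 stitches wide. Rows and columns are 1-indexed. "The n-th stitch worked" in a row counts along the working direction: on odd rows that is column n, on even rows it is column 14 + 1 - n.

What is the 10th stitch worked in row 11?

Row 11: (11-1) mod 6 = 4, so use chart row 5. Odd row -> RS.
Chart row 5 tiled across columns 1-14: P / / P P / / P P / / P P /
Right side: take the tiled row as-is (worked left to right from column 1).
Counting 10 along the worked row gives /.

Result:
/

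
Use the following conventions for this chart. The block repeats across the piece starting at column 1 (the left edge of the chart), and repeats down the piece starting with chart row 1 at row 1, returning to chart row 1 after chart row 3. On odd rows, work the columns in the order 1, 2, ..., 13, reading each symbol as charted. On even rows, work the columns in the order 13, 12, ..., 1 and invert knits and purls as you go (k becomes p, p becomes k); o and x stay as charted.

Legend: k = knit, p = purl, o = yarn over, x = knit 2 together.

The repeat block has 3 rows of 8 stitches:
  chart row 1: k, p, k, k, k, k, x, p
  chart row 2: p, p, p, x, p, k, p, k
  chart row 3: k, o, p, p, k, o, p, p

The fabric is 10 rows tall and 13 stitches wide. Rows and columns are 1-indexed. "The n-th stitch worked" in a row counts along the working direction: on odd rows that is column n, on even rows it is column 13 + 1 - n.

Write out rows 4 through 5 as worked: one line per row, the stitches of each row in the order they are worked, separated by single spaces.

Rows as worked:
p p p k p k x p p p p k p
p p p x p k p k p p p x p

Derivation:
Row 4: chart row 1, WS - tiled (columns 1-13): k p k k k k x p k p k k k; work from column 13 back to 1 with k<->p swapped.
Row 5: chart row 2, RS - tile across columns 1-13 and work as-is.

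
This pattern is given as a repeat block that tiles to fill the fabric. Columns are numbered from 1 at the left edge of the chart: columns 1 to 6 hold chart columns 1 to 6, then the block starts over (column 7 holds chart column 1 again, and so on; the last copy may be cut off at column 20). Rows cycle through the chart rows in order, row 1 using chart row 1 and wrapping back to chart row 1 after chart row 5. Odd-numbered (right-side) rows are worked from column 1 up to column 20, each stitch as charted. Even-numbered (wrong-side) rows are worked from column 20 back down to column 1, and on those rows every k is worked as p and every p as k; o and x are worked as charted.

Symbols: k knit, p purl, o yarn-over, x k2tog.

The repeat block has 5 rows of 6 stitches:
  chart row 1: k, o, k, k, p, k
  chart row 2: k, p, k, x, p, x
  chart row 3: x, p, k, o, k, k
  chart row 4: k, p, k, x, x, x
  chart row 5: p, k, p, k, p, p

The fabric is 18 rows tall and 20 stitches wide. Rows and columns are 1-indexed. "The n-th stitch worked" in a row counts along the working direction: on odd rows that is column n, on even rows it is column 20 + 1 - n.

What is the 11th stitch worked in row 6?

Row 6 uses chart row ((6-1) mod 5)+1 = 1. Row 6 is even, so WS.
Chart row 1 tiled across columns 1-20: k o k k p k k o k k p k k o k k p k k o
WS: work from column 20 back to column 1 (reverse the tiled row), swapping k<->p (o and x unchanged).
Row 6 as worked: o p p k p p o p p k p p o p p k p p o p
The 11th stitch worked is p.

== STITCH ==
p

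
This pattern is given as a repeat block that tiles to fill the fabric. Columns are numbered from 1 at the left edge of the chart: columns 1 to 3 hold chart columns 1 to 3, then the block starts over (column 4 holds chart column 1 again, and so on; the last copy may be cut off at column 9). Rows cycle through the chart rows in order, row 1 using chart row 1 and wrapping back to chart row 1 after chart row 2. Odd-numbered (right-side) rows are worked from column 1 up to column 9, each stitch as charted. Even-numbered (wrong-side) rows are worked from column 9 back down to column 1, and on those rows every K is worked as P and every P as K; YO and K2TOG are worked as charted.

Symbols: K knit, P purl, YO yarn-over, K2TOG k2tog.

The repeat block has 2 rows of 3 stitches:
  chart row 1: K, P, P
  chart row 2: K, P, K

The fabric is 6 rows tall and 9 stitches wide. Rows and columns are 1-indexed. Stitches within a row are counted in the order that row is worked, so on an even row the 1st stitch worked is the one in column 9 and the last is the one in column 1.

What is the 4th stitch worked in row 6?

For row 6: chart row = ((6-1) mod 2) + 1 = 2; this is a WS (even) row.
Chart row 2 tiled across columns 1-9: K P K K P K K P K
WS row: flip the tiled sequence (start at column 9) and apply K<->P; YO and K2TOG stay.
Row 6 as worked: P K P P K P P K P
Stitch 4 in working order -> P

Stitch:
P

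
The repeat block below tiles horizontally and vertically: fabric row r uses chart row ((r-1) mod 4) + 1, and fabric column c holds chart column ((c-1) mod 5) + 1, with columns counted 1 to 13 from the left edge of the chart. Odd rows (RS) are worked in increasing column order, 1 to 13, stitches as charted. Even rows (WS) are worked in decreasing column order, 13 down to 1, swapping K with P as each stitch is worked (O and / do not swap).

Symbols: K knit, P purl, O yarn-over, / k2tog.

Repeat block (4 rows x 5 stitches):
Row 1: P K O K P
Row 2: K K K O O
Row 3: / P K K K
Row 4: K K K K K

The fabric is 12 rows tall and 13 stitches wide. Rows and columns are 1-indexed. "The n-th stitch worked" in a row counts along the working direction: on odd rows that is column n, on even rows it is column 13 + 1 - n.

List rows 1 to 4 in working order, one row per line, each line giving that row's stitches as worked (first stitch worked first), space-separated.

Result:
P K O K P P K O K P P K O
P P P O O P P P O O P P P
/ P K K K / P K K K / P K
P P P P P P P P P P P P P

Derivation:
Row 1: chart row 1, RS - tile across columns 1-13 and work as-is.
Row 2: chart row 2, WS - tiled (columns 1-13): K K K O O K K K O O K K K; work from column 13 back to 1 with K<->P swapped.
Row 3: chart row 3, RS - tile across columns 1-13 and work as-is.
Row 4: chart row 4, WS - tiled (columns 1-13): K K K K K K K K K K K K K; work from column 13 back to 1 with K<->P swapped.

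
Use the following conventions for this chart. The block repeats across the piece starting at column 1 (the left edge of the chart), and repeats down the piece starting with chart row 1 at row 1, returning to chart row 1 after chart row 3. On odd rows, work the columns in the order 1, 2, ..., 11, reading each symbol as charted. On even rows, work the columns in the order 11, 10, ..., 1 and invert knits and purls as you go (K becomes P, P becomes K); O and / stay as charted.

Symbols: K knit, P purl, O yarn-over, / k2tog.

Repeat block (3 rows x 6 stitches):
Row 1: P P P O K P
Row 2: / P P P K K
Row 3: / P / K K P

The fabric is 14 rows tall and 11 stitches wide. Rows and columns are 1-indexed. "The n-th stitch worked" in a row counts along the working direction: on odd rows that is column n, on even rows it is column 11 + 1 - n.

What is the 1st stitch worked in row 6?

Row 6 uses chart row ((6-1) mod 3)+1 = 3. Row 6 is even, so WS.
Chart row 3 tiled across columns 1-11: / P / K K P / P / K K
Wrong side: read the tiled row from column 11 down to 1 and exchange K with P (leave O, /).
Row 6 as worked: P P / K / K P P / K /
The 1st stitch worked is P.

Stitch:
P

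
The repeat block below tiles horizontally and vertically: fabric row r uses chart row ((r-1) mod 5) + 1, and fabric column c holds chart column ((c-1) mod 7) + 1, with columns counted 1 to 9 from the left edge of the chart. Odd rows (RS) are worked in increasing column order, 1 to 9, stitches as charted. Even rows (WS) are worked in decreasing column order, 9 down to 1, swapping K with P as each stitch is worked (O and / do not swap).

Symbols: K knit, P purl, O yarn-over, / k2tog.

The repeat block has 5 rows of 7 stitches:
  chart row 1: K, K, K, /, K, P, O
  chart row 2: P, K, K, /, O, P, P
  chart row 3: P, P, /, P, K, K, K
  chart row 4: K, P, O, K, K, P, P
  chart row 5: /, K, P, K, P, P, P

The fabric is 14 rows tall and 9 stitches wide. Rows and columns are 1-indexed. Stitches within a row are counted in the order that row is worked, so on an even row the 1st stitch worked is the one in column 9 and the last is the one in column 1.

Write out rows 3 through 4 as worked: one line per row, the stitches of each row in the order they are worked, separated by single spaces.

Row 3: chart row 3, RS - tile across columns 1-9 and work as-is.
Row 4: chart row 4, WS - tiled (columns 1-9): K P O K K P P K P; work from column 9 back to 1 with K<->P swapped.

== ROWS AS WORKED ==
P P / P K K K P P
K P K K P P O K P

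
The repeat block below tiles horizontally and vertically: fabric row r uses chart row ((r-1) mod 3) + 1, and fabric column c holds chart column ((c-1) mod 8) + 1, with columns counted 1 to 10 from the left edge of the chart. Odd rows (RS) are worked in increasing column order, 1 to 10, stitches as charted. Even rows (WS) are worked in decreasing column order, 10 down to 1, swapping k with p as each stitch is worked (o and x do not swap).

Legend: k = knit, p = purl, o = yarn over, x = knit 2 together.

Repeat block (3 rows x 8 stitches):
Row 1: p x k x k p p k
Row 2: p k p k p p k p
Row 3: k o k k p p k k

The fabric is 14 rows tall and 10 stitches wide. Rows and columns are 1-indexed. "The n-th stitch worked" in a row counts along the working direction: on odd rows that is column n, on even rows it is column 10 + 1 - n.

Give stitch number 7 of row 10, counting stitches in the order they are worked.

== STITCH ==
x

Derivation:
Row 10 uses chart row ((10-1) mod 3)+1 = 1. Row 10 is even, so WS.
Chart row 1 tiled across columns 1-10: p x k x k p p k p x
Wrong side: read the tiled row from column 10 down to 1 and exchange k with p (leave o, x).
Row 10 as worked: x k p k k p x p x k
Counting 7 along the worked row gives x.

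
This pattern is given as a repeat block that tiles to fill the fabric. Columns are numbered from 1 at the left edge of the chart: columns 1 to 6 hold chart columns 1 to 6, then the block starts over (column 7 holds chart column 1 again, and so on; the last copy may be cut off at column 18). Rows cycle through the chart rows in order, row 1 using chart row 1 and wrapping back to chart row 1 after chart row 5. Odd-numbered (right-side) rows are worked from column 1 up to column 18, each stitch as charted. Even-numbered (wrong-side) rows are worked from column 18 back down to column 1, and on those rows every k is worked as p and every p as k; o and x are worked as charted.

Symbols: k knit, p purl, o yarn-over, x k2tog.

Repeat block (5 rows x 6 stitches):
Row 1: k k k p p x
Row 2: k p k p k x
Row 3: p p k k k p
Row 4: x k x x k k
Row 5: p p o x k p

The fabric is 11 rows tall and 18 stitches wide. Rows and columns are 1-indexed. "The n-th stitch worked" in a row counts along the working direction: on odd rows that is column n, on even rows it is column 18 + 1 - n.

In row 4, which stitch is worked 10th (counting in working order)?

Stitch:
x

Derivation:
For row 4: chart row = ((4-1) mod 5) + 1 = 4; this is a WS (even) row.
Chart row 4 tiled across columns 1-18: x k x x k k x k x x k k x k x x k k
WS: work from column 18 back to column 1 (reverse the tiled row), swapping k<->p (o and x unchanged).
Row 4 as worked: p p x x p x p p x x p x p p x x p x
Stitch 10 in working order -> x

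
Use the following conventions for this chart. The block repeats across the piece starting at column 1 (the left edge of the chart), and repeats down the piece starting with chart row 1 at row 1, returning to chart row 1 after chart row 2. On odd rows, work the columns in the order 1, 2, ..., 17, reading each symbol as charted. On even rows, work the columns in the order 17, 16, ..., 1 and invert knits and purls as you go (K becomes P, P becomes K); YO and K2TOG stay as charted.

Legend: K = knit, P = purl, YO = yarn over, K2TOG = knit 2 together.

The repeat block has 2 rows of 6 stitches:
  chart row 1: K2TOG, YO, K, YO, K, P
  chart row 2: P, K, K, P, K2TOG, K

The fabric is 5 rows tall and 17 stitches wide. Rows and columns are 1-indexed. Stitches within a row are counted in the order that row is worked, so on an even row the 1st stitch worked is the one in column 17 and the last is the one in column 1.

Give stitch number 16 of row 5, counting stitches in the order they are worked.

Stitch:
YO

Derivation:
Row 5: (5-1) mod 2 = 0, so use chart row 1. Odd row -> RS.
Chart row 1 tiled across columns 1-17: K2TOG YO K YO K P K2TOG YO K YO K P K2TOG YO K YO K
RS: work column 1 to column 17, symbols as charted — the tiled row is the row as worked.
Stitch 16 in working order -> YO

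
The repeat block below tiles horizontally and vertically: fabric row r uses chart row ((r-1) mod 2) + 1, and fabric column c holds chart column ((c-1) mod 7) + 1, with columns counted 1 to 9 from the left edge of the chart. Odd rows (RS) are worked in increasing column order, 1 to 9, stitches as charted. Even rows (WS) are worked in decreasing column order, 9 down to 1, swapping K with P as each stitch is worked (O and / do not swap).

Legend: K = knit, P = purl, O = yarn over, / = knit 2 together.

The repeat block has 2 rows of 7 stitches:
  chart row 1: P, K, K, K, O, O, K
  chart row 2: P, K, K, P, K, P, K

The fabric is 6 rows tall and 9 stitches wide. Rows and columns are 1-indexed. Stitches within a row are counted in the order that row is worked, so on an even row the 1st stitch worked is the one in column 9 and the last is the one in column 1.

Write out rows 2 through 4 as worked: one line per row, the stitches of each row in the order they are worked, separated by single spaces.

Row 2: chart row 2, WS - tiled (columns 1-9): P K K P K P K P K; work from column 9 back to 1 with K<->P swapped.
Row 3: chart row 1, RS - tile across columns 1-9 and work as-is.
Row 4: chart row 2, WS - tiled (columns 1-9): P K K P K P K P K; work from column 9 back to 1 with K<->P swapped.

Result:
P K P K P K P P K
P K K K O O K P K
P K P K P K P P K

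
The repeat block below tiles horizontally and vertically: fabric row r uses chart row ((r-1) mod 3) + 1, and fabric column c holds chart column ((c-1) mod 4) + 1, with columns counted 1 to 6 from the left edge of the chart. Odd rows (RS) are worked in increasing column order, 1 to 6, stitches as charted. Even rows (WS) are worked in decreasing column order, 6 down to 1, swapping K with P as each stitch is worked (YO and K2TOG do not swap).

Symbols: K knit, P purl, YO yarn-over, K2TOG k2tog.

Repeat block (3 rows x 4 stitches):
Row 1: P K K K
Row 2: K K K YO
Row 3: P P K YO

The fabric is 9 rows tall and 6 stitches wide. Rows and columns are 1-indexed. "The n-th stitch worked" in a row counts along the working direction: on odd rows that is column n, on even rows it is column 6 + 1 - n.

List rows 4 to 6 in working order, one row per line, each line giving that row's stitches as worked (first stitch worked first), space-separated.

Result:
P K P P P K
K K K YO K K
K K YO P K K

Derivation:
Row 4: chart row 1, WS - tiled (columns 1-6): P K K K P K; work from column 6 back to 1 with K<->P swapped.
Row 5: chart row 2, RS - tile across columns 1-6 and work as-is.
Row 6: chart row 3, WS - tiled (columns 1-6): P P K YO P P; work from column 6 back to 1 with K<->P swapped.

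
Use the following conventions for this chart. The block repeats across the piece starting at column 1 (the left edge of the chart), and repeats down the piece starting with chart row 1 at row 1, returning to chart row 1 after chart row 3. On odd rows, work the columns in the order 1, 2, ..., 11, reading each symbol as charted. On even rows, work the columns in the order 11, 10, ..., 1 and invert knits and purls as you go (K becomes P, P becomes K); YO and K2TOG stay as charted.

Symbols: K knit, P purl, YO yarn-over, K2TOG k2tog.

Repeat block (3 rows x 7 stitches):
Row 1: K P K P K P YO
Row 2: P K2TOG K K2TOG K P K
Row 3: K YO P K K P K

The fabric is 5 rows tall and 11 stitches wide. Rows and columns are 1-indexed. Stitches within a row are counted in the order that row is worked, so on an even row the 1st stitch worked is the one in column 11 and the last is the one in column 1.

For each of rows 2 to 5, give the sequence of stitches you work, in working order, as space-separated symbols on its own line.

Rows as worked:
K2TOG P K2TOG K P K P K2TOG P K2TOG K
K YO P K K P K K YO P K
K P K P YO K P K P K P
P K2TOG K K2TOG K P K P K2TOG K K2TOG

Derivation:
Row 2: chart row 2, WS - tiled (columns 1-11): P K2TOG K K2TOG K P K P K2TOG K K2TOG; work from column 11 back to 1 with K<->P swapped.
Row 3: chart row 3, RS - tile across columns 1-11 and work as-is.
Row 4: chart row 1, WS - tiled (columns 1-11): K P K P K P YO K P K P; work from column 11 back to 1 with K<->P swapped.
Row 5: chart row 2, RS - tile across columns 1-11 and work as-is.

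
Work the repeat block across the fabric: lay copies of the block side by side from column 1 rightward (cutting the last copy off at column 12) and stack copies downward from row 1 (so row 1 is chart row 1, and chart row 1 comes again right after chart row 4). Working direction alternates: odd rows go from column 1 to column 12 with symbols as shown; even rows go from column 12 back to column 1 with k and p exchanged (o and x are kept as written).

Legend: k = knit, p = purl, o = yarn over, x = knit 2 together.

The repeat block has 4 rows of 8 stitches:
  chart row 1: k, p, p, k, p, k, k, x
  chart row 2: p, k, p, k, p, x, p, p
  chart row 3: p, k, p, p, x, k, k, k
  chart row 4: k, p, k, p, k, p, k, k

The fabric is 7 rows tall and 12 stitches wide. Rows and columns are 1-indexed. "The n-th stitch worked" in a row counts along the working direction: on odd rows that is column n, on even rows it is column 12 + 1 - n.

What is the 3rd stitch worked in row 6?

Stitch:
p

Derivation:
Row 6 uses chart row ((6-1) mod 4)+1 = 2. Row 6 is even, so WS.
Chart row 2 tiled across columns 1-12: p k p k p x p p p k p k
Wrong side: read the tiled row from column 12 down to 1 and exchange k with p (leave o, x).
Row 6 as worked: p k p k k k x k p k p k
Stitch 3 in working order -> p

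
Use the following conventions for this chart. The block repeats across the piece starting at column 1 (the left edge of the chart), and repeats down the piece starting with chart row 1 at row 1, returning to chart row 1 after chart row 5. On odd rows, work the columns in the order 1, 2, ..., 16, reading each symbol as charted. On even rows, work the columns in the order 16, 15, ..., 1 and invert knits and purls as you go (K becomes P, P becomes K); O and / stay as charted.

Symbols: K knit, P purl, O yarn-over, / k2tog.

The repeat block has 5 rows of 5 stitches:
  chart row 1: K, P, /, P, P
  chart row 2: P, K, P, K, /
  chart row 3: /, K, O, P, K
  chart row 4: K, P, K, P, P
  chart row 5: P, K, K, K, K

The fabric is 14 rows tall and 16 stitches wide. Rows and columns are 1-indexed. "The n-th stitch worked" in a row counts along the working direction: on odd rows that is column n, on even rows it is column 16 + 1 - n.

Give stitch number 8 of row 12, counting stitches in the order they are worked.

== STITCH ==
P

Derivation:
Row 12 uses chart row ((12-1) mod 5)+1 = 2. Row 12 is even, so WS.
Chart row 2 tiled across columns 1-16: P K P K / P K P K / P K P K / P
WS row: flip the tiled sequence (start at column 16) and apply K<->P; O and / stay.
Row 12 as worked: K / P K P K / P K P K / P K P K
Counting 8 along the worked row gives P.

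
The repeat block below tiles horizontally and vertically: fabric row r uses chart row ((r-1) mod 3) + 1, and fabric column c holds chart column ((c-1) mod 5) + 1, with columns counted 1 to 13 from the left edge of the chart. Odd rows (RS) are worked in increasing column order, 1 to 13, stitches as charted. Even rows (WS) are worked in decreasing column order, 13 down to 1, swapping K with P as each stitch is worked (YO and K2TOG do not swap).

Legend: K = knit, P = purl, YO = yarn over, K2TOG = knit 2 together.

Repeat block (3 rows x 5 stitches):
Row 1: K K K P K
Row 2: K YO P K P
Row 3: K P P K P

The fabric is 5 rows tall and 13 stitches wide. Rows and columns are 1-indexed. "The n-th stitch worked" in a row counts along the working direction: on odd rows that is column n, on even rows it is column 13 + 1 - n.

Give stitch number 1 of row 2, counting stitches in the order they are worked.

Row 2 uses chart row ((2-1) mod 3)+1 = 2. Row 2 is even, so WS.
Chart row 2 tiled across columns 1-13: K YO P K P K YO P K P K YO P
Wrong side: read the tiled row from column 13 down to 1 and exchange K with P (leave YO, K2TOG).
Row 2 as worked: K YO P K P K YO P K P K YO P
Counting 1 along the worked row gives K.

Result:
K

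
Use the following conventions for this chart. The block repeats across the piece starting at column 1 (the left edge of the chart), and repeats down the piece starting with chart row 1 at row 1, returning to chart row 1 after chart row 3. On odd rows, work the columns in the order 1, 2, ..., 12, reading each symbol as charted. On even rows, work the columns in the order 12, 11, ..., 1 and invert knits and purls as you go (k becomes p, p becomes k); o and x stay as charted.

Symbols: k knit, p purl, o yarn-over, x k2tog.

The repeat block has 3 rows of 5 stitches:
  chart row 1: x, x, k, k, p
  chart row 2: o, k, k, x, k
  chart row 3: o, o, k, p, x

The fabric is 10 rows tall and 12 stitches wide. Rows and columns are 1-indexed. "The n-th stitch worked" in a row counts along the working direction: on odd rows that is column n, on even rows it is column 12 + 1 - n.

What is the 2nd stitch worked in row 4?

== STITCH ==
x

Derivation:
Row 4 uses chart row ((4-1) mod 3)+1 = 1. Row 4 is even, so WS.
Chart row 1 tiled across columns 1-12: x x k k p x x k k p x x
WS row: flip the tiled sequence (start at column 12) and apply k<->p; o and x stay.
Row 4 as worked: x x k p p x x k p p x x
Counting 2 along the worked row gives x.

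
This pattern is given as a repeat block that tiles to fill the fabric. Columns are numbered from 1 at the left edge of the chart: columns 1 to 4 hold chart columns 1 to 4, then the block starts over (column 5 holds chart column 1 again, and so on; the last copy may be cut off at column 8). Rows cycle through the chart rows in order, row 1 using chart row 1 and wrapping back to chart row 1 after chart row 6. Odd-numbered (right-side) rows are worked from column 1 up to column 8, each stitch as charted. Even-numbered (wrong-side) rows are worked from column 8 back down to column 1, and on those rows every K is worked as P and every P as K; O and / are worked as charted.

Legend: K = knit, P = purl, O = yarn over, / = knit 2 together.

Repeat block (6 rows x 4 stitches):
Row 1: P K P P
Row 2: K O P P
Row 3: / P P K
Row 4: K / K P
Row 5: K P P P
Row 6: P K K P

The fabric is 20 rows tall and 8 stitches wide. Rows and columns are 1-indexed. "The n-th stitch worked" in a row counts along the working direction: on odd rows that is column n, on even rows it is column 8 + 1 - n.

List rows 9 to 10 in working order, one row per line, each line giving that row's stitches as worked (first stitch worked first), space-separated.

Row 9: chart row 3, RS - tile across columns 1-8 and work as-is.
Row 10: chart row 4, WS - tiled (columns 1-8): K / K P K / K P; work from column 8 back to 1 with K<->P swapped.

Result:
/ P P K / P P K
K P / P K P / P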